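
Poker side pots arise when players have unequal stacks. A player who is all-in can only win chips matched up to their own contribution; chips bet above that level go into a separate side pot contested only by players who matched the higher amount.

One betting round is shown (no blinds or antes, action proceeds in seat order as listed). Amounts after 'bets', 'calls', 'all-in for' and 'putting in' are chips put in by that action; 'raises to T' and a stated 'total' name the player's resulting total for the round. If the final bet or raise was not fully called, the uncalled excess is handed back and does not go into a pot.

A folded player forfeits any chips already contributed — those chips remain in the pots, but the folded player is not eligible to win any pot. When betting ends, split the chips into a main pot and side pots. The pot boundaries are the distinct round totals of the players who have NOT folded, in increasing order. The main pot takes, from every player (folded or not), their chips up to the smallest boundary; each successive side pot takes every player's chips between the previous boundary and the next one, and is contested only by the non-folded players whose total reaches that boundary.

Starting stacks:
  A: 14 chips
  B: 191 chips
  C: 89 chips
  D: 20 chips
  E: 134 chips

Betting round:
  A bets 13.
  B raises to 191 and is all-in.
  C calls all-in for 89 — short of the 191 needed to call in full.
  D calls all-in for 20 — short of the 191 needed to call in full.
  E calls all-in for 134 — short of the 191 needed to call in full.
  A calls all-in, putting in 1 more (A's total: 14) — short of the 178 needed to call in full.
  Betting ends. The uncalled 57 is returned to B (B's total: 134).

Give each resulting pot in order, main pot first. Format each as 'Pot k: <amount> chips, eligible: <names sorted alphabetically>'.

Contributions (after 57 returned to B): A=14, B=134, C=89, D=20, E=134
Pot levels (distinct totals of non-folded players): 14, 20, 89, 134
Layer 1-14: 14 each from A, B, C, D, E = 14*5 = 70 chips; eligible A, B, C, D, E
Layer 15-20: 6 each from B, C, D, E = 6*4 = 24 chips; eligible B, C, D, E
Layer 21-89: 69 each from B, C, E = 69*3 = 207 chips; eligible B, C, E
Layer 90-134: 45 each from B, E = 45*2 = 90 chips; eligible B, E

Pot 1: 70 chips, eligible: A, B, C, D, E
Pot 2: 24 chips, eligible: B, C, D, E
Pot 3: 207 chips, eligible: B, C, E
Pot 4: 90 chips, eligible: B, E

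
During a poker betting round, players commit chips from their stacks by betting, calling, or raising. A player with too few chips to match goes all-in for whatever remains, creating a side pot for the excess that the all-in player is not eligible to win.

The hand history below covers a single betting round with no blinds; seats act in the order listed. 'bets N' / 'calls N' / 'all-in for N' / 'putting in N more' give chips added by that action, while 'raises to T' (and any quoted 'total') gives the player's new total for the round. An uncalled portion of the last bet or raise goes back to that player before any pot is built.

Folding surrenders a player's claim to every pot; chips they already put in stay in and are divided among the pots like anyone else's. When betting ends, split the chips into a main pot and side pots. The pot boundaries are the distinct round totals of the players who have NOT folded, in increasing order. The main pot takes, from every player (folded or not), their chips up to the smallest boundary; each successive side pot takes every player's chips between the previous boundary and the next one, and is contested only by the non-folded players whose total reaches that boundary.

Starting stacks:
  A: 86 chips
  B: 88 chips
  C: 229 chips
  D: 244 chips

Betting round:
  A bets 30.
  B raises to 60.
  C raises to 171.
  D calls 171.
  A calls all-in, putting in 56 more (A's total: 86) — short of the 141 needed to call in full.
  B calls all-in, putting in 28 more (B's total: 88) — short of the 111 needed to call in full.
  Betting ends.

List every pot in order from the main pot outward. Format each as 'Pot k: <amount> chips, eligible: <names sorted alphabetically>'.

Pot 1: 344 chips, eligible: A, B, C, D
Pot 2: 6 chips, eligible: B, C, D
Pot 3: 166 chips, eligible: C, D

Derivation:
Contributions: A=86, B=88, C=171, D=171
Pot levels (distinct totals of non-folded players): 86, 88, 171
Layer 1-86: 86 each from A, B, C, D = 86*4 = 344 chips; eligible A, B, C, D
Layer 87-88: 2 each from B, C, D = 2*3 = 6 chips; eligible B, C, D
Layer 89-171: 83 each from C, D = 83*2 = 166 chips; eligible C, D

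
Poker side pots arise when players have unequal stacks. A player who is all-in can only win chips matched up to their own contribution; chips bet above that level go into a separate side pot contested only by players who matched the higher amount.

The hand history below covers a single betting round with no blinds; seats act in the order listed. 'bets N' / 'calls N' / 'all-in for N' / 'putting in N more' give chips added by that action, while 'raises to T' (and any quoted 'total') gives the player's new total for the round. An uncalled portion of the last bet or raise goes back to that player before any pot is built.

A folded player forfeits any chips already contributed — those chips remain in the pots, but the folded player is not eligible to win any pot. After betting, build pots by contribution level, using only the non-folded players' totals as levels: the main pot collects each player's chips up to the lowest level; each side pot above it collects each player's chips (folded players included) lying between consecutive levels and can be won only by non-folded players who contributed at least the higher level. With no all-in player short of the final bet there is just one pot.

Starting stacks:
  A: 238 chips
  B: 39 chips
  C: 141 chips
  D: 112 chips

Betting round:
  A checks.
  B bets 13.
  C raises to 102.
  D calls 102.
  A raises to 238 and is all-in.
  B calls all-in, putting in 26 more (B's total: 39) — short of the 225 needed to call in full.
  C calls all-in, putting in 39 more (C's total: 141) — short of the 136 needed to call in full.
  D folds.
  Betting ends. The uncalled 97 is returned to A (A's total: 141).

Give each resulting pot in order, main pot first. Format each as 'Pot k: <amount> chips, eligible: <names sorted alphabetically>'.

Pot 1: 156 chips, eligible: A, B, C
Pot 2: 267 chips, eligible: A, C

Derivation:
Contributions (after 97 returned to A): A=141, B=39, C=141, D=102
Folded: D
Pot levels (distinct totals of non-folded players): 39, 141
Layer 1-39: 39 each from A, B, C, D = 39*4 = 156 chips; eligible A, B, C
Layer 40-141: A 102 + C 102 + D 63 = 267 chips; eligible A, C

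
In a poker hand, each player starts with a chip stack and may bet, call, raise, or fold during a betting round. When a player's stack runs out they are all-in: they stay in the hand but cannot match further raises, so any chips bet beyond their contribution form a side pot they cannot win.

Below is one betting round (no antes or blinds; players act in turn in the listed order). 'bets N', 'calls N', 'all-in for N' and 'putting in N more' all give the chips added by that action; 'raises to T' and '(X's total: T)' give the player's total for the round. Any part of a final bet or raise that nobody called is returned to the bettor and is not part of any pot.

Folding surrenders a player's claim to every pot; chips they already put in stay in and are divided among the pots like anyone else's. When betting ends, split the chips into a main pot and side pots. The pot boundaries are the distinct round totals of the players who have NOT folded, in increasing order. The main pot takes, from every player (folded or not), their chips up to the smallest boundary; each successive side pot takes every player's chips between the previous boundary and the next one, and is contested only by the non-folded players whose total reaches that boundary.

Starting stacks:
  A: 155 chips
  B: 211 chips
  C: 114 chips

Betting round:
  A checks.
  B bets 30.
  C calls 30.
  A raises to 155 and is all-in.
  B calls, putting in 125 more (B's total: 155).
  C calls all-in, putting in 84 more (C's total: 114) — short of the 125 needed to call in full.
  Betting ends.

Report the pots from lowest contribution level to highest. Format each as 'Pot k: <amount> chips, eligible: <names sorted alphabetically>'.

Contributions: A=155, B=155, C=114
Pot levels (distinct totals of non-folded players): 114, 155
Layer 1-114: 114 each from A, B, C = 114*3 = 342 chips; eligible A, B, C
Layer 115-155: 41 each from A, B = 41*2 = 82 chips; eligible A, B

Pot 1: 342 chips, eligible: A, B, C
Pot 2: 82 chips, eligible: A, B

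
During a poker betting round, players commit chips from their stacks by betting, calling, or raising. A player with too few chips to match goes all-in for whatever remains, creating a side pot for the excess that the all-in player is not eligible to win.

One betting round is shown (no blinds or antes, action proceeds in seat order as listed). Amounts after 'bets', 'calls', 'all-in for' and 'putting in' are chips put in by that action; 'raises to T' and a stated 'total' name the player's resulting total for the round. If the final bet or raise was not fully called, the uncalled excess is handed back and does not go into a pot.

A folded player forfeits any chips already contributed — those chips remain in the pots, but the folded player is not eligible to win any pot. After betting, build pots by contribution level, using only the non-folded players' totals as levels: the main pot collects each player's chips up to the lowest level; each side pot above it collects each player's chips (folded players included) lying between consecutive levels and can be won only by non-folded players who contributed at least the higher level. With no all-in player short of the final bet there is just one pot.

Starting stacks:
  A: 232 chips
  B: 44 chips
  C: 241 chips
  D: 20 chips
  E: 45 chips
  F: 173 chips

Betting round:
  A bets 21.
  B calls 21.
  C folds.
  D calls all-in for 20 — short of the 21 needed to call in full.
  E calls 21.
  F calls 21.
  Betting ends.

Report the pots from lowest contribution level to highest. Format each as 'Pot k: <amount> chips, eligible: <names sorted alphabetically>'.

Contributions: A=21, B=21, D=20, E=21, F=21
Folded: C
Pot levels (distinct totals of non-folded players): 20, 21
Layer 1-20: 20 each from A, B, D, E, F = 20*5 = 100 chips; eligible A, B, D, E, F
Layer 21-21: 1 each from A, B, E, F = 1*4 = 4 chips; eligible A, B, E, F

Pot 1: 100 chips, eligible: A, B, D, E, F
Pot 2: 4 chips, eligible: A, B, E, F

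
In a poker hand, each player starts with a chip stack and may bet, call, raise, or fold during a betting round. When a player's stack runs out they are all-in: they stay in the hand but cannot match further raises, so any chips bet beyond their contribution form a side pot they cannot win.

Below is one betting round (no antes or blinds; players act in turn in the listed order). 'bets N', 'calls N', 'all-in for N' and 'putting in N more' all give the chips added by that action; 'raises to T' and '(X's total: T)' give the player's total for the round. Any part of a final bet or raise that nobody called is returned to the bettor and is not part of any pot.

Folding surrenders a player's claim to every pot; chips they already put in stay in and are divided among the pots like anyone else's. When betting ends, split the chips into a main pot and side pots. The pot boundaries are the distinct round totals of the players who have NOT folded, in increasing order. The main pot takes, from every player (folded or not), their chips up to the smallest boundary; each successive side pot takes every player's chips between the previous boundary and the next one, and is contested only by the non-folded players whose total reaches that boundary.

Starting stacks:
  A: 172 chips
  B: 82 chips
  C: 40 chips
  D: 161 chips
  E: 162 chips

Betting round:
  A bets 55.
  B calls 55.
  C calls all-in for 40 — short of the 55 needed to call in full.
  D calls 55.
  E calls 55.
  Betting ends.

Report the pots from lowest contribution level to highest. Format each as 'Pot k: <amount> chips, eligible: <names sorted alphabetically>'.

Contributions: A=55, B=55, C=40, D=55, E=55
Pot levels (distinct totals of non-folded players): 40, 55
Layer 1-40: 40 each from A, B, C, D, E = 40*5 = 200 chips; eligible A, B, C, D, E
Layer 41-55: 15 each from A, B, D, E = 15*4 = 60 chips; eligible A, B, D, E

Pot 1: 200 chips, eligible: A, B, C, D, E
Pot 2: 60 chips, eligible: A, B, D, E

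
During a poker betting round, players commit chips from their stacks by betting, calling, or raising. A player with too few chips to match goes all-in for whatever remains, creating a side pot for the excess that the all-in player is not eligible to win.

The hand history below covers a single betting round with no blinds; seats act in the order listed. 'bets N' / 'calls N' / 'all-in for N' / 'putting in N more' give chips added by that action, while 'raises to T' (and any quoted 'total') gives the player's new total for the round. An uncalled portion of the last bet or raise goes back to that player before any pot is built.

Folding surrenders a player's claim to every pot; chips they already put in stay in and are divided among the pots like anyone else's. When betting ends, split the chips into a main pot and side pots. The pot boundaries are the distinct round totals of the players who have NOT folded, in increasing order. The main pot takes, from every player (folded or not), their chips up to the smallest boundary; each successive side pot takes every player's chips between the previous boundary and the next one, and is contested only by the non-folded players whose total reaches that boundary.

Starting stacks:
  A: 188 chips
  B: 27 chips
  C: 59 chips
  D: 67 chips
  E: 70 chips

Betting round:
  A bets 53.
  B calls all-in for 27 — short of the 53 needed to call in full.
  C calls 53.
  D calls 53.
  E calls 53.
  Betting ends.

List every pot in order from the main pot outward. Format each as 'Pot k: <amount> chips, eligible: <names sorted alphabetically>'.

Contributions: A=53, B=27, C=53, D=53, E=53
Pot levels (distinct totals of non-folded players): 27, 53
Layer 1-27: 27 each from A, B, C, D, E = 27*5 = 135 chips; eligible A, B, C, D, E
Layer 28-53: 26 each from A, C, D, E = 26*4 = 104 chips; eligible A, C, D, E

Pot 1: 135 chips, eligible: A, B, C, D, E
Pot 2: 104 chips, eligible: A, C, D, E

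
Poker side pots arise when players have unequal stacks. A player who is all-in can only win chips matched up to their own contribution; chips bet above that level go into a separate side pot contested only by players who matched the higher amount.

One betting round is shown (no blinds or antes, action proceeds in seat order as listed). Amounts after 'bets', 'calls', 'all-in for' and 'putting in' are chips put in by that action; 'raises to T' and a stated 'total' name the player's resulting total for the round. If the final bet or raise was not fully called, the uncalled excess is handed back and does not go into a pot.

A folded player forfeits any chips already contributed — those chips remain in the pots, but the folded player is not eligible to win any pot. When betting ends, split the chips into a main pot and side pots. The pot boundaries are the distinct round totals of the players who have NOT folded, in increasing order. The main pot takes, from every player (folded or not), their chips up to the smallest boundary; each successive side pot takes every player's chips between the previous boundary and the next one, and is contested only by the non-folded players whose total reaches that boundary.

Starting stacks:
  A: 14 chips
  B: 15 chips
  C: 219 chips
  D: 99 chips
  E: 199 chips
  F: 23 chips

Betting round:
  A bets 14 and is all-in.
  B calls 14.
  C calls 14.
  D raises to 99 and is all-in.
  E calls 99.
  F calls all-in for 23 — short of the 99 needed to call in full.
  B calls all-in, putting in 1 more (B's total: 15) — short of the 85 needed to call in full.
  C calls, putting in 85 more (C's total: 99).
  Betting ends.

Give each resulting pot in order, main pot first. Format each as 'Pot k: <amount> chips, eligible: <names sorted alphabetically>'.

Pot 1: 84 chips, eligible: A, B, C, D, E, F
Pot 2: 5 chips, eligible: B, C, D, E, F
Pot 3: 32 chips, eligible: C, D, E, F
Pot 4: 228 chips, eligible: C, D, E

Derivation:
Contributions: A=14, B=15, C=99, D=99, E=99, F=23
Pot levels (distinct totals of non-folded players): 14, 15, 23, 99
Layer 1-14: 14 each from A, B, C, D, E, F = 14*6 = 84 chips; eligible A, B, C, D, E, F
Layer 15-15: 1 each from B, C, D, E, F = 1*5 = 5 chips; eligible B, C, D, E, F
Layer 16-23: 8 each from C, D, E, F = 8*4 = 32 chips; eligible C, D, E, F
Layer 24-99: 76 each from C, D, E = 76*3 = 228 chips; eligible C, D, E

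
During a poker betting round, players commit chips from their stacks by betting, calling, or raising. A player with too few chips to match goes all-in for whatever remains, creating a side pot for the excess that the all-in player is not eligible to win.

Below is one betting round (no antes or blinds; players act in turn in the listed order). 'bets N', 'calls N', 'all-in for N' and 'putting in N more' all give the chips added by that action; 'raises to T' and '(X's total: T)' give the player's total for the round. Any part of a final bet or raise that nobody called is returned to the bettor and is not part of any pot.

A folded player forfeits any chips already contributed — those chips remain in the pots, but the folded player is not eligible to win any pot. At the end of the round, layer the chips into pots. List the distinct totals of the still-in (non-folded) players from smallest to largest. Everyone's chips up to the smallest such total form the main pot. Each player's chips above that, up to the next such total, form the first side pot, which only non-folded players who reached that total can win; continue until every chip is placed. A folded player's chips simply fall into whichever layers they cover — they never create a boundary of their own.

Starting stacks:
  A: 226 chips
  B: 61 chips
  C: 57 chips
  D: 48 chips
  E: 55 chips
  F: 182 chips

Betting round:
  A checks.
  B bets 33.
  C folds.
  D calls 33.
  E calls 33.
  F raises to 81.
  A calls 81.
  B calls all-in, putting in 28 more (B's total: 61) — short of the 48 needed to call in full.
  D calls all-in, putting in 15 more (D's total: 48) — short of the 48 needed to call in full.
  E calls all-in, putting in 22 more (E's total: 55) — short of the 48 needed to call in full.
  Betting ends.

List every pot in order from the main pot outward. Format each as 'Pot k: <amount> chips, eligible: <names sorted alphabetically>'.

Pot 1: 240 chips, eligible: A, B, D, E, F
Pot 2: 28 chips, eligible: A, B, E, F
Pot 3: 18 chips, eligible: A, B, F
Pot 4: 40 chips, eligible: A, F

Derivation:
Contributions: A=81, B=61, D=48, E=55, F=81
Folded: C
Pot levels (distinct totals of non-folded players): 48, 55, 61, 81
Layer 1-48: 48 each from A, B, D, E, F = 48*5 = 240 chips; eligible A, B, D, E, F
Layer 49-55: 7 each from A, B, E, F = 7*4 = 28 chips; eligible A, B, E, F
Layer 56-61: 6 each from A, B, F = 6*3 = 18 chips; eligible A, B, F
Layer 62-81: 20 each from A, F = 20*2 = 40 chips; eligible A, F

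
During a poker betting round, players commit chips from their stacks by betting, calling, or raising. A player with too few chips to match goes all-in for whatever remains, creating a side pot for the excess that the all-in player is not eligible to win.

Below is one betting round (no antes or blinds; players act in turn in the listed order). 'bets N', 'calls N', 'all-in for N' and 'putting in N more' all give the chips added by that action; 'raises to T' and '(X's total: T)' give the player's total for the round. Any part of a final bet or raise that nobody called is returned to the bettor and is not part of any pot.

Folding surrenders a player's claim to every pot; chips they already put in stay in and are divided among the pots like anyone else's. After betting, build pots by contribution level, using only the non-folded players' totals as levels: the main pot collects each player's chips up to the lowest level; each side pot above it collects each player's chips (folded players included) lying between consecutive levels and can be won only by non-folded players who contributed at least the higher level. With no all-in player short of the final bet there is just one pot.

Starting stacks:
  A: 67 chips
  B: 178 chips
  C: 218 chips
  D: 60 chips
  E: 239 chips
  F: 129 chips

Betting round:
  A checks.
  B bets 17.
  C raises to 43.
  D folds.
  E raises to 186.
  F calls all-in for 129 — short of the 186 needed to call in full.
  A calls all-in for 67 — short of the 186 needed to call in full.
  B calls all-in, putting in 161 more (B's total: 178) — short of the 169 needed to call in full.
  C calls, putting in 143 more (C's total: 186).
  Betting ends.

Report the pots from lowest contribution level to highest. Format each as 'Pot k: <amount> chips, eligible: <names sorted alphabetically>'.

Contributions: A=67, B=178, C=186, E=186, F=129
Folded: D
Pot levels (distinct totals of non-folded players): 67, 129, 178, 186
Layer 1-67: 67 each from A, B, C, E, F = 67*5 = 335 chips; eligible A, B, C, E, F
Layer 68-129: 62 each from B, C, E, F = 62*4 = 248 chips; eligible B, C, E, F
Layer 130-178: 49 each from B, C, E = 49*3 = 147 chips; eligible B, C, E
Layer 179-186: 8 each from C, E = 8*2 = 16 chips; eligible C, E

Pot 1: 335 chips, eligible: A, B, C, E, F
Pot 2: 248 chips, eligible: B, C, E, F
Pot 3: 147 chips, eligible: B, C, E
Pot 4: 16 chips, eligible: C, E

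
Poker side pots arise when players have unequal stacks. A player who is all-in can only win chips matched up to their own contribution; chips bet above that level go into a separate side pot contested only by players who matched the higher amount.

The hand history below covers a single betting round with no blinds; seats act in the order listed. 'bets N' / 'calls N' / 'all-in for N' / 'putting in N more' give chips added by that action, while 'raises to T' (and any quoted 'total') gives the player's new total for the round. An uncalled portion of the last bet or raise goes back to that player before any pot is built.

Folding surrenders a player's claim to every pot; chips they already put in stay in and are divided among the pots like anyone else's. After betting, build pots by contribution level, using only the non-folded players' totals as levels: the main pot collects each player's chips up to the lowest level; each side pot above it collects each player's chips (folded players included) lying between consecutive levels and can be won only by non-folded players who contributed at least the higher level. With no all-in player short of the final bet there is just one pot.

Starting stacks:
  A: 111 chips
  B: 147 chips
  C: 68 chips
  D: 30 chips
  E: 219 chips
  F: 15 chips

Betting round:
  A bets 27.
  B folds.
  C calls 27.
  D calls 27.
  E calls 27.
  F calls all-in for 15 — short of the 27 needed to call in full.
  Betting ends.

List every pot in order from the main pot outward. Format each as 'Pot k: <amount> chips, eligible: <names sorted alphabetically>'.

Pot 1: 75 chips, eligible: A, C, D, E, F
Pot 2: 48 chips, eligible: A, C, D, E

Derivation:
Contributions: A=27, C=27, D=27, E=27, F=15
Folded: B
Pot levels (distinct totals of non-folded players): 15, 27
Layer 1-15: 15 each from A, C, D, E, F = 15*5 = 75 chips; eligible A, C, D, E, F
Layer 16-27: 12 each from A, C, D, E = 12*4 = 48 chips; eligible A, C, D, E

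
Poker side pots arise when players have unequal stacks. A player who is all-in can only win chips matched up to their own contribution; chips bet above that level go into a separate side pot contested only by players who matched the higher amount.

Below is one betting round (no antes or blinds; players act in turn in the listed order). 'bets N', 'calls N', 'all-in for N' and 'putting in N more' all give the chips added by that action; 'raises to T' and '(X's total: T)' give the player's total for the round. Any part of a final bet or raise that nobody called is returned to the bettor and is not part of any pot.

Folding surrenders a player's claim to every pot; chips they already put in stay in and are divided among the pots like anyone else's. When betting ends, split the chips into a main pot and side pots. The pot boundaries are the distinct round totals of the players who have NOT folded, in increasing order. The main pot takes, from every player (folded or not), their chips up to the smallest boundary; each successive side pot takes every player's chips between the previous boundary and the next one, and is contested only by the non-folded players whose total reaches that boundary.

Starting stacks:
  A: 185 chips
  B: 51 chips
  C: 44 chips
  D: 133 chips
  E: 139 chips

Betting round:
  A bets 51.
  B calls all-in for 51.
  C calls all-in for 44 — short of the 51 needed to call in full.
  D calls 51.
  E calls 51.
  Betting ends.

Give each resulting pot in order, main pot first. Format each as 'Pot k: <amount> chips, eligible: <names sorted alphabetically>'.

Pot 1: 220 chips, eligible: A, B, C, D, E
Pot 2: 28 chips, eligible: A, B, D, E

Derivation:
Contributions: A=51, B=51, C=44, D=51, E=51
Pot levels (distinct totals of non-folded players): 44, 51
Layer 1-44: 44 each from A, B, C, D, E = 44*5 = 220 chips; eligible A, B, C, D, E
Layer 45-51: 7 each from A, B, D, E = 7*4 = 28 chips; eligible A, B, D, E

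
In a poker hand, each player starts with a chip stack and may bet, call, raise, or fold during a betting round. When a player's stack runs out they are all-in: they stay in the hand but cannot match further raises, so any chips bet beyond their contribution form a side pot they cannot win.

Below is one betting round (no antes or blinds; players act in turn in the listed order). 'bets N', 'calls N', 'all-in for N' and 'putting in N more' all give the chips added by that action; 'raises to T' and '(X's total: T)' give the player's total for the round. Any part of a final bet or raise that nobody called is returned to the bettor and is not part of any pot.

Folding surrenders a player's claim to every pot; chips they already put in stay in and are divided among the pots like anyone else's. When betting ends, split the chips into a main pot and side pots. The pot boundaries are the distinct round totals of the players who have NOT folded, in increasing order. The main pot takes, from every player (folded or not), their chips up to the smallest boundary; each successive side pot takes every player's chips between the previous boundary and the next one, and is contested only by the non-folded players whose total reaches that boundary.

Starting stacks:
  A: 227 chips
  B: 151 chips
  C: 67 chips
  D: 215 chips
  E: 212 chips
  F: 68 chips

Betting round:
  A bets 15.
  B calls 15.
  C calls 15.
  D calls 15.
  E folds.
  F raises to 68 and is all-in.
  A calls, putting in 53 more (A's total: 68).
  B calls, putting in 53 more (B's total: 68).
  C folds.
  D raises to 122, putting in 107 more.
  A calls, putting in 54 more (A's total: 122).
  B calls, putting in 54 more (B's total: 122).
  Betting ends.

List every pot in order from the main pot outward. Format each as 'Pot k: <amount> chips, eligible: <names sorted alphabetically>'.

Contributions: A=122, B=122, C=15, D=122, F=68
Folded: C, E
Pot levels (distinct totals of non-folded players): 68, 122
Layer 1-68: A 68 + B 68 + C 15 + D 68 + F 68 = 287 chips; eligible A, B, D, F
Layer 69-122: 54 each from A, B, D = 54*3 = 162 chips; eligible A, B, D

Pot 1: 287 chips, eligible: A, B, D, F
Pot 2: 162 chips, eligible: A, B, D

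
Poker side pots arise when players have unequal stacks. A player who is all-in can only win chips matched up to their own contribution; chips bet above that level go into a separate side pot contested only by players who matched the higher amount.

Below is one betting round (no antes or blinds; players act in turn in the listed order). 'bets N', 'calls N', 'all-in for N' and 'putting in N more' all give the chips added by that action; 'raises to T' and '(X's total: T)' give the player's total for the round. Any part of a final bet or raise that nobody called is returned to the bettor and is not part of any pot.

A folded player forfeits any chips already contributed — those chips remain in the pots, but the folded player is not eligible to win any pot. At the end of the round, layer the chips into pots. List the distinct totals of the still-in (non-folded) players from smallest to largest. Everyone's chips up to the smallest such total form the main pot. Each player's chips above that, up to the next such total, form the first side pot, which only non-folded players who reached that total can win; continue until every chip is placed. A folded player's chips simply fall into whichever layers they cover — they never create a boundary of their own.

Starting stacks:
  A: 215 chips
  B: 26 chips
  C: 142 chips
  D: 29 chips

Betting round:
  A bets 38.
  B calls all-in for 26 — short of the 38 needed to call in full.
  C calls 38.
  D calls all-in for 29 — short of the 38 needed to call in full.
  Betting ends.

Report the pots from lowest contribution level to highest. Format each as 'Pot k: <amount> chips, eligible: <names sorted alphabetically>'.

Contributions: A=38, B=26, C=38, D=29
Pot levels (distinct totals of non-folded players): 26, 29, 38
Layer 1-26: 26 each from A, B, C, D = 26*4 = 104 chips; eligible A, B, C, D
Layer 27-29: 3 each from A, C, D = 3*3 = 9 chips; eligible A, C, D
Layer 30-38: 9 each from A, C = 9*2 = 18 chips; eligible A, C

Pot 1: 104 chips, eligible: A, B, C, D
Pot 2: 9 chips, eligible: A, C, D
Pot 3: 18 chips, eligible: A, C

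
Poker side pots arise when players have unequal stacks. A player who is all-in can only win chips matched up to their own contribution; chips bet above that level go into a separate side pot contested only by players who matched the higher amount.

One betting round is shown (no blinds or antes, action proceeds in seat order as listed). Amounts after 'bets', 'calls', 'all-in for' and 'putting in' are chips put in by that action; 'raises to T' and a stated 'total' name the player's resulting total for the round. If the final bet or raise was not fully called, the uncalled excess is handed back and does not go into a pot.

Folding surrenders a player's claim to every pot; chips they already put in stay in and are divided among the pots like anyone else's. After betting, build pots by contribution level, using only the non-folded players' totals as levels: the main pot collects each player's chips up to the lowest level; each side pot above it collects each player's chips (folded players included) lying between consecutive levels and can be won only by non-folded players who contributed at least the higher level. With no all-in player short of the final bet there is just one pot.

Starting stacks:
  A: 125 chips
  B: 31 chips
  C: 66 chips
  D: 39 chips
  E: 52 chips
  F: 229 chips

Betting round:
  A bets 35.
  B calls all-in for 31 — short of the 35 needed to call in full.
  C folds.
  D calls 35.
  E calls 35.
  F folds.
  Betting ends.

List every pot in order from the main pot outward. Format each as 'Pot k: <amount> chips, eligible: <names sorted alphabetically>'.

Pot 1: 124 chips, eligible: A, B, D, E
Pot 2: 12 chips, eligible: A, D, E

Derivation:
Contributions: A=35, B=31, D=35, E=35
Folded: C, F
Pot levels (distinct totals of non-folded players): 31, 35
Layer 1-31: 31 each from A, B, D, E = 31*4 = 124 chips; eligible A, B, D, E
Layer 32-35: 4 each from A, D, E = 4*3 = 12 chips; eligible A, D, E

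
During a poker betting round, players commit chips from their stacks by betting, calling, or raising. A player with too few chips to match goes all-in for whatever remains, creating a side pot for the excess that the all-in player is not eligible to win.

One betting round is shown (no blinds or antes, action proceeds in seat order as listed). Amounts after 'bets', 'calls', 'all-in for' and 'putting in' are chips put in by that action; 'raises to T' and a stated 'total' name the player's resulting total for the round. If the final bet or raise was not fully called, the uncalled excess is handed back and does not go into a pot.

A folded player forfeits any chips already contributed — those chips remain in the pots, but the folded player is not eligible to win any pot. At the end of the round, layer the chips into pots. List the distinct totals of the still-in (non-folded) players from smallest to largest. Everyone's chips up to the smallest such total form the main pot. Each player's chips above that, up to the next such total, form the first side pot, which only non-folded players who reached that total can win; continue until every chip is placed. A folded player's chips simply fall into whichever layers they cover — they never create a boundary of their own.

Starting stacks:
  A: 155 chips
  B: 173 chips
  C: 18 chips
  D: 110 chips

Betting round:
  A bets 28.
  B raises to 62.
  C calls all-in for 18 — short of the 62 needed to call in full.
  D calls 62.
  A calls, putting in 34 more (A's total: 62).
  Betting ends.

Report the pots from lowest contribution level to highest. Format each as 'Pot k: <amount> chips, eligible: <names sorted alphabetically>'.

Contributions: A=62, B=62, C=18, D=62
Pot levels (distinct totals of non-folded players): 18, 62
Layer 1-18: 18 each from A, B, C, D = 18*4 = 72 chips; eligible A, B, C, D
Layer 19-62: 44 each from A, B, D = 44*3 = 132 chips; eligible A, B, D

Pot 1: 72 chips, eligible: A, B, C, D
Pot 2: 132 chips, eligible: A, B, D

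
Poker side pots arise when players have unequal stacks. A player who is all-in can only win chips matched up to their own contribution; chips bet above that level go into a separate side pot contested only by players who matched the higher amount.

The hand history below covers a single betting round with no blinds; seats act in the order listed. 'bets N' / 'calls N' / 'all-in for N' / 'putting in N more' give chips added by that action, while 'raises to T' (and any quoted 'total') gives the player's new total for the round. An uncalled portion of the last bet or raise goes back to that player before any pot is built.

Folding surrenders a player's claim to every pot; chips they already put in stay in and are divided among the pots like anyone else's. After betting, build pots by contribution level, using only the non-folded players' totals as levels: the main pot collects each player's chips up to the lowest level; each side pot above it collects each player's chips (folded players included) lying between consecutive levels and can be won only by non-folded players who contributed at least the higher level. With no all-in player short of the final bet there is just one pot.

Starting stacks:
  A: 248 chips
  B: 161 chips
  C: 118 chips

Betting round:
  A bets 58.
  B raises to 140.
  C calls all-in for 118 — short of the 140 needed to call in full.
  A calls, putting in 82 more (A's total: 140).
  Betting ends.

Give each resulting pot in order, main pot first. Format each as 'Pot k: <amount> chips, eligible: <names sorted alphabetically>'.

Pot 1: 354 chips, eligible: A, B, C
Pot 2: 44 chips, eligible: A, B

Derivation:
Contributions: A=140, B=140, C=118
Pot levels (distinct totals of non-folded players): 118, 140
Layer 1-118: 118 each from A, B, C = 118*3 = 354 chips; eligible A, B, C
Layer 119-140: 22 each from A, B = 22*2 = 44 chips; eligible A, B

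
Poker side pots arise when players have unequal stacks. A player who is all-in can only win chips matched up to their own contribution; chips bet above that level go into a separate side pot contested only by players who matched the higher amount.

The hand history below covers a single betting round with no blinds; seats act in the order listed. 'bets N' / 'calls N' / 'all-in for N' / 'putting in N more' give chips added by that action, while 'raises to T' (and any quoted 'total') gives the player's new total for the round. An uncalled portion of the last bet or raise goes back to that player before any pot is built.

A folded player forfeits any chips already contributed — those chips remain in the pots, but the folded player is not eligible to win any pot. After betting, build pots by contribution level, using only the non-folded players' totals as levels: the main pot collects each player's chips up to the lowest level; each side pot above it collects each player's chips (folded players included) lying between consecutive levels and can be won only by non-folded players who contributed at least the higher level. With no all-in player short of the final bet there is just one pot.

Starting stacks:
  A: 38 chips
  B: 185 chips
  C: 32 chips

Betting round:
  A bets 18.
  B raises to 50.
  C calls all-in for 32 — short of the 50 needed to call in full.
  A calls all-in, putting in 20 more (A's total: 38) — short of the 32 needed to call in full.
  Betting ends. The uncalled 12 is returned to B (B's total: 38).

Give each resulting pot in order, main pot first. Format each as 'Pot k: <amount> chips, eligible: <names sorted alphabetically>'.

Pot 1: 96 chips, eligible: A, B, C
Pot 2: 12 chips, eligible: A, B

Derivation:
Contributions (after 12 returned to B): A=38, B=38, C=32
Pot levels (distinct totals of non-folded players): 32, 38
Layer 1-32: 32 each from A, B, C = 32*3 = 96 chips; eligible A, B, C
Layer 33-38: 6 each from A, B = 6*2 = 12 chips; eligible A, B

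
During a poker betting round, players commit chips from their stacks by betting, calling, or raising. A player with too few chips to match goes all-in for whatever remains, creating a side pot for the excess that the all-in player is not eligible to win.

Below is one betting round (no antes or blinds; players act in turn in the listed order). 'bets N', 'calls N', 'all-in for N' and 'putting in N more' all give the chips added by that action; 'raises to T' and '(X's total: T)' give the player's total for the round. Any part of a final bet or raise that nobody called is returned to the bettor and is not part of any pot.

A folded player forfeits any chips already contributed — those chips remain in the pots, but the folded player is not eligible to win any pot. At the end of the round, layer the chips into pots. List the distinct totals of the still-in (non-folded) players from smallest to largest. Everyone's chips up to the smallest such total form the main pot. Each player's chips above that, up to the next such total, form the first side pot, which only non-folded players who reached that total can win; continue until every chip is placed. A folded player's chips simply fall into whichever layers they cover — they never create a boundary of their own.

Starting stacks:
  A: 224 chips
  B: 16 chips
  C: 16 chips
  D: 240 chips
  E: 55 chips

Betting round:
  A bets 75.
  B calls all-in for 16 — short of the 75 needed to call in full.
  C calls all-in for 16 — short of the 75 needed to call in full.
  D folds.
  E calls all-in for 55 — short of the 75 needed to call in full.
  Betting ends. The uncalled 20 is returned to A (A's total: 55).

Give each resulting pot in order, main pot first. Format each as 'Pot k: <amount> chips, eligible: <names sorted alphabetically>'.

Contributions (after 20 returned to A): A=55, B=16, C=16, E=55
Folded: D
Pot levels (distinct totals of non-folded players): 16, 55
Layer 1-16: 16 each from A, B, C, E = 16*4 = 64 chips; eligible A, B, C, E
Layer 17-55: 39 each from A, E = 39*2 = 78 chips; eligible A, E

Pot 1: 64 chips, eligible: A, B, C, E
Pot 2: 78 chips, eligible: A, E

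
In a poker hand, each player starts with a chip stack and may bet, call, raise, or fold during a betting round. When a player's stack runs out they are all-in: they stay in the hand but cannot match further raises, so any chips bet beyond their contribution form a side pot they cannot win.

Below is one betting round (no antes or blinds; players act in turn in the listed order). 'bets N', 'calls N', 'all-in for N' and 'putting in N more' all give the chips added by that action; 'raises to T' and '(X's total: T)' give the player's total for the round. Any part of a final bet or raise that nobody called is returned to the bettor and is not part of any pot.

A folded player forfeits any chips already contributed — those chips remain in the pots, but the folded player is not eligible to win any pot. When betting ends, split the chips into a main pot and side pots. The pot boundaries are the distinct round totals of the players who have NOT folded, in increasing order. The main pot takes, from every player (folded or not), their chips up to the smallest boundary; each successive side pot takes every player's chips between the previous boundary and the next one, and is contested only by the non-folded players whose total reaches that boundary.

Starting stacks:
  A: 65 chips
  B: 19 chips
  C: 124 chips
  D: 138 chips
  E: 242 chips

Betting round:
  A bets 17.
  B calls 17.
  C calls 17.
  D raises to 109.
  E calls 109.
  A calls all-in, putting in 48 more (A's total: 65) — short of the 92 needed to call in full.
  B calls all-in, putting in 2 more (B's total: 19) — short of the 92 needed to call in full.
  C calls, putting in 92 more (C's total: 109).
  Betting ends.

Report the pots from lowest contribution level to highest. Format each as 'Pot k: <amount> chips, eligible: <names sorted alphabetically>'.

Pot 1: 95 chips, eligible: A, B, C, D, E
Pot 2: 184 chips, eligible: A, C, D, E
Pot 3: 132 chips, eligible: C, D, E

Derivation:
Contributions: A=65, B=19, C=109, D=109, E=109
Pot levels (distinct totals of non-folded players): 19, 65, 109
Layer 1-19: 19 each from A, B, C, D, E = 19*5 = 95 chips; eligible A, B, C, D, E
Layer 20-65: 46 each from A, C, D, E = 46*4 = 184 chips; eligible A, C, D, E
Layer 66-109: 44 each from C, D, E = 44*3 = 132 chips; eligible C, D, E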